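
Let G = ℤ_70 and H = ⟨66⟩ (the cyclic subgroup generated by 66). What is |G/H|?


|⟨66⟩| = n / gcd(66, 70) = 70 / 2 = 35
H is normal (ℤ_70 is abelian).
|G/H| = |G| / |H| = 70 / 35 = 2

|G/H| = 2


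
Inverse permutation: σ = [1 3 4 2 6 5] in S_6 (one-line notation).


To find σ⁻¹, swap domain and range:
σ(1) = 1 → σ⁻¹(1) = 1
σ(2) = 3 → σ⁻¹(3) = 2
σ(3) = 4 → σ⁻¹(4) = 3
σ(4) = 2 → σ⁻¹(2) = 4
σ(5) = 6 → σ⁻¹(6) = 5
σ(6) = 5 → σ⁻¹(5) = 6

σ⁻¹ = [1 4 2 3 6 5]


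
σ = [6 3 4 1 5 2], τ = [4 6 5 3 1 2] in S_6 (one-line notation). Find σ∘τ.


σ∘τ: apply τ first, then σ
1 →τ 4 →σ 1
2 →τ 6 →σ 2
3 →τ 5 →σ 5
4 →τ 3 →σ 4
5 →τ 1 →σ 6
6 →τ 2 →σ 3

σ∘τ = [1 2 5 4 6 3]


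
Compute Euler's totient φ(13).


φ(n) = count of k ∈ {1,...,n} with gcd(k,n)=1
Coprimes to 13: {1, 2, 3, 4, 5, 6, 7, 8, 9, 10, 11, 12}
Count: 12

φ(13) = 12


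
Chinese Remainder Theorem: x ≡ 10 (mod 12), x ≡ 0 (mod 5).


m₁ = 12, m₂ = 5, gcd = 1, so CRT applies. M = m₁·m₂ = 60
Let M₁ = M/m₁ = 5, M₂ = M/m₂ = 12
Find y₁ ≡ M₁⁻¹ (mod m₁): 5⁻¹ ≡ 5 (mod 12)
Find y₂ ≡ M₂⁻¹ (mod m₂): 12⁻¹ ≡ 3 (mod 5)
x = a₁·M₁·y₁ + a₂·M₂·y₂ = 10·5·5 + 0·12·3 = 250
Reduce mod 60: x ≡ 10
Check: 10 mod 12 = 10 ✓, 10 mod 5 = 0 ✓

x ≡ 10 (mod 60)


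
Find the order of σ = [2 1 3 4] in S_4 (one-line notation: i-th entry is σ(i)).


Cycle decomposition: (1 2)
Cycle lengths: 2
Order = lcm(2) = 2

ord(σ) = 2


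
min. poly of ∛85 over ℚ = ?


∛85 satisfies x³ - 85 = 0, irreducible over ℚ (no rational root; 85 is not a perfect cube)

Minimal polynomial: x³ - 85


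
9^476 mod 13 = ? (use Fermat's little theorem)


Fermat's little theorem: if p is prime and gcd(a,p)=1, then a^(p-1) ≡ 1 (mod p)
p = 13 is prime, gcd(9,13) = 1
Reduce exponent: 476 mod 12 = 8
So 9^476 ≡ 9^8 (mod 13)
9^8 mod 13 = 3

9^476 ≡ 3 (mod 13)


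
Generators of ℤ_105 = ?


g generates ℤ_n iff gcd(g,n) = 1
Prime factors of 105: 3, 5, 7
Generators are g ∈ {1,...,104} not divisible by any of these primes.
Generators: {1, 2, 4, 8, 11, 13, 16, 17, 19, 22, 23, 26, 29, 31, 32, 34, 37, 38, 41, 43, 44, 46, 47, 52, 53, 58, 59, 61, 62, 64, 67, 68, 71, 73, 74, 76, 79, 82, 83, 86, 88, 89, 92, 94, 97, 101, 103, 104}
Number of generators = φ(105) = 48

Generators of ℤ_105 = {1, 2, 4, 8, 11, 13, 16, 17, 19, 22, 23, 26, 29, 31, 32, 34, 37, 38, 41, 43, 44, 46, 47, 52, 53, 58, 59, 61, 62, 64, 67, 68, 71, 73, 74, 76, 79, 82, 83, 86, 88, 89, 92, 94, 97, 101, 103, 104}


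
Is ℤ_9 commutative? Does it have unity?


ℤ_9 is a commutative ring with unity 1; 9 = 3×3 is composite, so 3·3 ≡ 0 gives zero divisors (not an integral domain)
Commutative: Yes
Integral domain: No
Has unity: Yes

ℤ_9: Commutative=Yes, Unity=Yes


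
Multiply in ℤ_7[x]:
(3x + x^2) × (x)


Expand and collect like terms; reduce coefficients mod 7:
x^0: 0·0 = 0 ≡ 0 (mod 7)
x^1: 0·1 + 3·0 = 0 ≡ 0 (mod 7)
x^2: 3·1 + 1·0 = 3 ≡ 3 (mod 7)
x^3: 1·1 = 1 ≡ 1 (mod 7)
Result: 3x^2 + x^3

f · g = 3x^2 + x^3


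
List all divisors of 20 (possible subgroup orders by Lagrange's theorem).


Lagrange's theorem: |H| divides |G|
|G| = 20
Divisors of 20: 1, 2, 4, 5, 10, 20

Possible subgroup orders: {1, 2, 4, 5, 10, 20}


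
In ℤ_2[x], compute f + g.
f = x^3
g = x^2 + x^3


Add coefficients mod 2:
x^0: 0 + 0 = 0 (mod 2)
x^1: 0 + 0 = 0 (mod 2)
x^2: 0 + 1 = 1 (mod 2)
x^3: 1 + 1 = 0 (mod 2)
Result: x^2

f + g = x^2


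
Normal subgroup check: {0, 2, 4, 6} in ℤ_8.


H = {0, 2, 4, 6} in ℤ_8
ℤ_8 is abelian; every subgroup of an abelian group is normal

Yes, normal subgroup


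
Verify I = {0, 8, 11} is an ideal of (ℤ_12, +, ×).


Check ideal conditions for I = {0, 8, 11} in ℤ_12:
(1) I is an additive subgroup? No
(2) For r ∈ ℤ_12 and a ∈ I: r·a ∈ I? No  [counterexample: r=2, a=8, r·a mod 12 = 4 ∉ I]

No, I is not an ideal of ℤ_12


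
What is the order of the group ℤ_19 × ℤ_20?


|A × B| = |A| · |B|
|ℤ_19 × ℤ_20| = 19 × 20 = 380

|ℤ_19 × ℤ_20| = 380


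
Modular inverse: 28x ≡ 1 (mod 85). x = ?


Use the extended Euclidean algorithm to write 1 = 28·s + 85·t; then s mod 85 is the inverse.
Euclidean algorithm:
  28 = 0·85 + 28
  85 = 3·28 + 1
  28 = 28·1 + 0
gcd(28,85) = 1
Back-substitution gives: 28·(-3) + 85·(1) = 1
So 28⁻¹ ≡ -3 ≡ 82 (mod 85)
Check: 28 × 82 = 2296 ≡ 1 (mod 85) ✓

28⁻¹ ≡ 82 (mod 85)


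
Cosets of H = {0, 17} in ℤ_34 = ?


H = {0, 17}, |H| = 2
Number of cosets = |G|/|H| = 34/2 = 17
0 + H = {0, 17}
1 + H = {1, 18}
2 + H = {2, 19}
3 + H = {3, 20}
4 + H = {4, 21}
5 + H = {5, 22}
6 + H = {6, 23}
7 + H = {7, 24}
8 + H = {8, 25}
9 + H = {9, 26}
10 + H = {10, 27}
11 + H = {11, 28}
12 + H = {12, 29}
13 + H = {13, 30}
14 + H = {14, 31}
15 + H = {15, 32}
16 + H = {16, 33}

Cosets: 0+H={0,17}; 1+H={1,18}; 2+H={2,19}; 3+H={3,20}; 4+H={4,21}; 5+H={5,22}; 6+H={6,23}; 7+H={7,24}; 8+H={8,25}; 9+H={9,26}; 10+H={10,27}; 11+H={11,28}; 12+H={12,29}; 13+H={13,30}; 14+H={14,31}; 15+H={15,32}; 16+H={16,33}


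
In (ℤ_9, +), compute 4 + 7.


Operation: addition mod 9
4 + 7 = (a + b) mod 9 with a = 4, b = 7

4 + 7 = 2


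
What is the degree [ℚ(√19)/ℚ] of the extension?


√19 has minimal polynomial x² - 19 (irreducible over ℚ since 19 is squarefree)

[ℚ(√19)/ℚ] = 2


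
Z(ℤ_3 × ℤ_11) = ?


Z(G) = {g ∈ G | gx = xg for all x ∈ G}
Direct product of abelian groups is abelian, so Z(G) = G

Z(ℤ_3 × ℤ_11) = ℤ_3 × ℤ_11


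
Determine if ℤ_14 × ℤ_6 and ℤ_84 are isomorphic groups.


Comparing ℤ_14 × ℤ_6 and ℤ_84:
gcd(14,6) = 2 ≠ 1. Max element order in ℤ_14×ℤ_6 is lcm(14,6) = 42 < 84, so it has no element of order 84

No, ℤ_14 × ℤ_6 ≇ ℤ_84


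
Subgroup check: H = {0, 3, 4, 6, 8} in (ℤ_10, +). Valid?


Subgroup test for H = {0, 3, 4, 6, 8} in (ℤ_10, +):
(1) 0 ∈ H? Yes
(2) Closure: for all a,b ∈ H, (a+b) mod 10 ∈ H? No  [counterexample: 3 + 4 = 7 ∉ H]
(3) Inverses: for all a ∈ H, -a mod 10 ∈ H? No

No, H is not a subgroup of ℤ_10


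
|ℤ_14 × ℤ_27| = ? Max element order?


|ℤ_14 × ℤ_27| = 14 × 27 = 378
Max element order = lcm(14,27) = 378
Cyclic? Yes (gcd=1)

|ℤ_14×ℤ_27| = 378, max element order = 378


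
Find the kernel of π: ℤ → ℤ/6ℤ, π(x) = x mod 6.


Kernel = preimage of identity
ker(π) = multiples of 6 = 6ℤ

ker(π) = 6ℤ


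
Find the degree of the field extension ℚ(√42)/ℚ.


√42 has minimal polynomial x² - 42 (irreducible over ℚ since 42 is squarefree)

[ℚ(√42)/ℚ] = 2


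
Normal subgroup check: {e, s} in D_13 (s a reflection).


H = {e, s} in D_13 (s a reflection)
r·s·r⁻¹ = sr⁻² ≠ s for n ≥ 3, so {e, s} is not closed under conjugation

No, not a normal subgroup


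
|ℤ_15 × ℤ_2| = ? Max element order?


|ℤ_15 × ℤ_2| = 15 × 2 = 30
Max element order = lcm(15,2) = 30
Cyclic? Yes (gcd=1)

|ℤ_15×ℤ_2| = 30, max element order = 30


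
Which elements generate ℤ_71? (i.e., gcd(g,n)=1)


g generates ℤ_n iff gcd(g,n) = 1
Prime factors of 71: 71
Generators are g ∈ {1,...,70} not divisible by any of these primes.
Generators: {1, 2, 3, 4, 5, 6, 7, 8, 9, 10, 11, 12, 13, 14, 15, 16, 17, 18, 19, 20, 21, 22, 23, 24, 25, 26, 27, 28, 29, 30, 31, 32, 33, 34, 35, 36, 37, 38, 39, 40, 41, 42, 43, 44, 45, 46, 47, 48, 49, 50, 51, 52, 53, 54, 55, 56, 57, 58, 59, 60, 61, 62, 63, 64, 65, 66, 67, 68, 69, 70}
Number of generators = φ(71) = 70

Generators of ℤ_71 = {1, 2, 3, 4, 5, 6, 7, 8, 9, 10, 11, 12, 13, 14, 15, 16, 17, 18, 19, 20, 21, 22, 23, 24, 25, 26, 27, 28, 29, 30, 31, 32, 33, 34, 35, 36, 37, 38, 39, 40, 41, 42, 43, 44, 45, 46, 47, 48, 49, 50, 51, 52, 53, 54, 55, 56, 57, 58, 59, 60, 61, 62, 63, 64, 65, 66, 67, 68, 69, 70}


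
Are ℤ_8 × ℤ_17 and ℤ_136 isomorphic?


Comparing ℤ_8 × ℤ_17 and ℤ_136:
gcd(8,17) = 1, so ℤ_8 × ℤ_17 ≅ ℤ_136 (CRT)

Yes, ℤ_8 × ℤ_17 ≅ ℤ_136


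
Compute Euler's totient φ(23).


φ(n) = count of k ∈ {1,...,n} with gcd(k,n)=1
Coprimes to 23: {1, 2, 3, 4, 5, 6, 7, 8, 9, 10, 11, 12, 13, 14, 15, 16, 17, 18, 19, 20, 21, 22}
Count: 22

φ(23) = 22


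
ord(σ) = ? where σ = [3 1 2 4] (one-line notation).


Cycle decomposition: (1 3 2)
Cycle lengths: 3
Order = lcm(3) = 3

ord(σ) = 3


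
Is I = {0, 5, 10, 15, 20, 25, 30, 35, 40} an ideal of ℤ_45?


Check ideal conditions for I = {0, 5, 10, 15, 20, 25, 30, 35, 40} in ℤ_45:
(1) I is an additive subgroup? Yes
(2) For r ∈ ℤ_45 and a ∈ I: r·a ∈ I? Yes

Yes, I is an ideal of ℤ_45


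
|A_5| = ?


|A_n| = n!/2 (even permutations)
|A_5| = 5!/2 = 120/2 = 60

|A_5| = 60


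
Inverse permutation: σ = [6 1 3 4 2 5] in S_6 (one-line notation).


To find σ⁻¹, swap domain and range:
σ(1) = 6 → σ⁻¹(6) = 1
σ(2) = 1 → σ⁻¹(1) = 2
σ(3) = 3 → σ⁻¹(3) = 3
σ(4) = 4 → σ⁻¹(4) = 4
σ(5) = 2 → σ⁻¹(2) = 5
σ(6) = 5 → σ⁻¹(5) = 6

σ⁻¹ = [2 5 3 4 6 1]


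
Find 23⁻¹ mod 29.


Use the extended Euclidean algorithm to write 1 = 23·s + 29·t; then s mod 29 is the inverse.
Euclidean algorithm:
  23 = 0·29 + 23
  29 = 1·23 + 6
  23 = 3·6 + 5
  6 = 1·5 + 1
  5 = 5·1 + 0
gcd(23,29) = 1
Back-substitution gives: 23·(-5) + 29·(4) = 1
So 23⁻¹ ≡ -5 ≡ 24 (mod 29)
Check: 23 × 24 = 552 ≡ 1 (mod 29) ✓

23⁻¹ ≡ 24 (mod 29)


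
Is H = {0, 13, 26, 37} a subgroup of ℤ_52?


Subgroup test for H = {0, 13, 26, 37} in (ℤ_52, +):
(1) 0 ∈ H? Yes
(2) Closure: for all a,b ∈ H, (a+b) mod 52 ∈ H? No  [counterexample: 13 + 26 = 39 ∉ H]
(3) Inverses: for all a ∈ H, -a mod 52 ∈ H? No

No, H is not a subgroup of ℤ_52


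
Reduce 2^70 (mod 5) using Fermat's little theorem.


Fermat's little theorem: if p is prime and gcd(a,p)=1, then a^(p-1) ≡ 1 (mod p)
p = 5 is prime, gcd(2,5) = 1
Reduce exponent: 70 mod 4 = 2
So 2^70 ≡ 2^2 (mod 5)
2^2 mod 5 = 4

2^70 ≡ 4 (mod 5)


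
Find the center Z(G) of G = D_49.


Z(G) = {g ∈ G | gx = xg for all x ∈ G}
For odd n, Z(D_n) = {e}: no nontrivial rotation commutes with all reflections

Z(D_49) = {e}


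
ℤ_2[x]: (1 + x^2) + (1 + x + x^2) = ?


Add coefficients mod 2:
x^0: 1 + 1 = 0 (mod 2)
x^1: 0 + 1 = 1 (mod 2)
x^2: 1 + 1 = 0 (mod 2)
Result: x

f + g = x


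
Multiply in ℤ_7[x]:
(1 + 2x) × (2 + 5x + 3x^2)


Expand and collect like terms; reduce coefficients mod 7:
x^0: 1·2 = 2 ≡ 2 (mod 7)
x^1: 1·5 + 2·2 = 9 ≡ 2 (mod 7)
x^2: 1·3 + 2·5 = 13 ≡ 6 (mod 7)
x^3: 2·3 = 6 ≡ 6 (mod 7)
Result: 2 + 2x + 6x^2 + 6x^3

f · g = 2 + 2x + 6x^2 + 6x^3


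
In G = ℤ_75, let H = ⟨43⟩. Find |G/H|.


|⟨43⟩| = n / gcd(43, 75) = 75 / 1 = 75
H is normal (ℤ_75 is abelian).
|G/H| = |G| / |H| = 75 / 75 = 1

|G/H| = 1


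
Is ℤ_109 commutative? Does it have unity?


ℤ_109 is a commutative ring with unity 1; 109 is prime, so ℤ_109 is a field (hence an integral domain)
Commutative: Yes
Integral domain: Yes
Has unity: Yes

ℤ_109: Commutative=Yes, Unity=Yes


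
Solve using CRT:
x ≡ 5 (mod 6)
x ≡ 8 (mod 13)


m₁ = 6, m₂ = 13, gcd = 1, so CRT applies. M = m₁·m₂ = 78
Let M₁ = M/m₁ = 13, M₂ = M/m₂ = 6
Find y₁ ≡ M₁⁻¹ (mod m₁): 13⁻¹ ≡ 1 (mod 6)
Find y₂ ≡ M₂⁻¹ (mod m₂): 6⁻¹ ≡ 11 (mod 13)
x = a₁·M₁·y₁ + a₂·M₂·y₂ = 5·13·1 + 8·6·11 = 593
Reduce mod 78: x ≡ 47
Check: 47 mod 6 = 5 ✓, 47 mod 13 = 8 ✓

x ≡ 47 (mod 78)


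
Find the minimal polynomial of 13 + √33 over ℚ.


Let α = 13 + √33. Then α - 13 = √33, so (α - 13)² = 33, giving α² - 26α + 136 = 0. Degree 2 and α ∉ ℚ, so this is the minimal polynomial.

Minimal polynomial: x² - 26x + 136


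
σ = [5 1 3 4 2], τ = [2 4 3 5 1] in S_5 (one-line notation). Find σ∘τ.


σ∘τ: apply τ first, then σ
1 →τ 2 →σ 1
2 →τ 4 →σ 4
3 →τ 3 →σ 3
4 →τ 5 →σ 2
5 →τ 1 →σ 5

σ∘τ = [1 4 3 2 5]


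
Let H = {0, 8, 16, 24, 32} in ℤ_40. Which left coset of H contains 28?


28 + H = {28 + h (mod 40) : h ∈ H}
28+0=28, 28+8=36, 28+16=4, 28+24=12, 28+32=20
28 + H = {4, 12, 20, 28, 36} = 4 + H

28 + H = {4, 12, 20, 28, 36}


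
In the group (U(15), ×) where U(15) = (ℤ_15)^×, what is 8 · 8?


Operation: multiplication mod 15
8 · 8 = (a × b) mod 15 with a = 8, b = 8

8 · 8 = 4


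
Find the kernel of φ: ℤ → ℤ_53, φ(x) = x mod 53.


Kernel = preimage of identity
ker(φ) = {x ∈ ℤ : x ≡ 0 (mod 53)} = 53ℤ = {0, ±53, ±106, ...}

ker(φ) = 53ℤ


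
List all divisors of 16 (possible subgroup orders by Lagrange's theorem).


Lagrange's theorem: |H| divides |G|
|G| = 16
Divisors of 16: 1, 2, 4, 8, 16

Possible subgroup orders: {1, 2, 4, 8, 16}


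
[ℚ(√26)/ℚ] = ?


√26 has minimal polynomial x² - 26 (irreducible over ℚ since 26 is squarefree)

[ℚ(√26)/ℚ] = 2


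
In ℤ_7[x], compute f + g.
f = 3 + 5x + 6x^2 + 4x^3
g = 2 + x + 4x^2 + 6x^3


Add coefficients mod 7:
x^0: 3 + 2 = 5 (mod 7)
x^1: 5 + 1 = 6 (mod 7)
x^2: 6 + 4 = 3 (mod 7)
x^3: 4 + 6 = 3 (mod 7)
Result: 5 + 6x + 3x^2 + 3x^3

f + g = 5 + 6x + 3x^2 + 3x^3


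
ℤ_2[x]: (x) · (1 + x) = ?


Expand and collect like terms; reduce coefficients mod 2:
x^0: 0·1 = 0 ≡ 0 (mod 2)
x^1: 0·1 + 1·1 = 1 ≡ 1 (mod 2)
x^2: 1·1 = 1 ≡ 1 (mod 2)
Result: x + x^2

f · g = x + x^2


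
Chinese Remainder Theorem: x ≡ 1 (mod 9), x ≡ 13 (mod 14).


m₁ = 9, m₂ = 14, gcd = 1, so CRT applies. M = m₁·m₂ = 126
Let M₁ = M/m₁ = 14, M₂ = M/m₂ = 9
Find y₁ ≡ M₁⁻¹ (mod m₁): 14⁻¹ ≡ 2 (mod 9)
Find y₂ ≡ M₂⁻¹ (mod m₂): 9⁻¹ ≡ 11 (mod 14)
x = a₁·M₁·y₁ + a₂·M₂·y₂ = 1·14·2 + 13·9·11 = 1315
Reduce mod 126: x ≡ 55
Check: 55 mod 9 = 1 ✓, 55 mod 14 = 13 ✓

x ≡ 55 (mod 126)


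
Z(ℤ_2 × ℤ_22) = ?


Z(G) = {g ∈ G | gx = xg for all x ∈ G}
Direct product of abelian groups is abelian, so Z(G) = G

Z(ℤ_2 × ℤ_22) = ℤ_2 × ℤ_22


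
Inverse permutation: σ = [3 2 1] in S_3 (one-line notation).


To find σ⁻¹, swap domain and range:
σ(1) = 3 → σ⁻¹(3) = 1
σ(2) = 2 → σ⁻¹(2) = 2
σ(3) = 1 → σ⁻¹(1) = 3

σ⁻¹ = [3 2 1]


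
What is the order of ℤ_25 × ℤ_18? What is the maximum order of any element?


|ℤ_25 × ℤ_18| = 25 × 18 = 450
Max element order = lcm(25,18) = 450
Cyclic? Yes (gcd=1)

|ℤ_25×ℤ_18| = 450, max element order = 450


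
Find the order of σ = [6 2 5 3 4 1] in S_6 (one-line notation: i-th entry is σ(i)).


Cycle decomposition: (1 6) (3 5 4)
Cycle lengths: 2, 3
Order = lcm(2, 3) = 6

ord(σ) = 6


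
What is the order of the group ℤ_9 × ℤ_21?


|A × B| = |A| · |B|
|ℤ_9 × ℤ_21| = 9 × 21 = 189

|ℤ_9 × ℤ_21| = 189


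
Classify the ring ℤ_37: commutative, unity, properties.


ℤ_37 is a commutative ring with unity 1; 37 is prime, so ℤ_37 is a field (hence an integral domain)
Commutative: Yes
Integral domain: Yes
Has unity: Yes

ℤ_37: Commutative=Yes, Unity=Yes


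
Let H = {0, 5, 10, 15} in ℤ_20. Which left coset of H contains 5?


5 + H = {5 + h (mod 20) : h ∈ H}
5+0=5, 5+5=10, 5+10=15, 5+15=0
5 + H = {0, 5, 10, 15} = 0 + H

5 + H = {0, 5, 10, 15}


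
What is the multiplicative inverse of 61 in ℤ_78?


Use the extended Euclidean algorithm to write 1 = 61·s + 78·t; then s mod 78 is the inverse.
Euclidean algorithm:
  61 = 0·78 + 61
  78 = 1·61 + 17
  61 = 3·17 + 10
  17 = 1·10 + 7
  10 = 1·7 + 3
  7 = 2·3 + 1
  3 = 3·1 + 0
gcd(61,78) = 1
Back-substitution gives: 61·(-23) + 78·(18) = 1
So 61⁻¹ ≡ -23 ≡ 55 (mod 78)
Check: 61 × 55 = 3355 ≡ 1 (mod 78) ✓

61⁻¹ ≡ 55 (mod 78)


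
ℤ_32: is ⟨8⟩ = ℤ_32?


g generates ℤ_n iff gcd(g, n) = 1
gcd(8, 32) = 8
Since gcd = 8 ≠ 1, ⟨8⟩ has order 4 < 32, so 8 is not a generator.

No, 8 does not generate ℤ_32


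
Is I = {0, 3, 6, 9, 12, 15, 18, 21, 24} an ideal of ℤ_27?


Check ideal conditions for I = {0, 3, 6, 9, 12, 15, 18, 21, 24} in ℤ_27:
(1) I is an additive subgroup? Yes
(2) For r ∈ ℤ_27 and a ∈ I: r·a ∈ I? Yes

Yes, I is an ideal of ℤ_27


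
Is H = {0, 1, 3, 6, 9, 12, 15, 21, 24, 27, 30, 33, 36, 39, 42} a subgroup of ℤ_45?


Subgroup test for H = {0, 1, 3, 6, 9, 12, 15, 21, 24, 27, 30, 33, 36, 39, 42} in (ℤ_45, +):
(1) 0 ∈ H? Yes
(2) Closure: for all a,b ∈ H, (a+b) mod 45 ∈ H? No  [counterexample: 1 + 1 = 2 ∉ H]
(3) Inverses: for all a ∈ H, -a mod 45 ∈ H? No

No, H is not a subgroup of ℤ_45


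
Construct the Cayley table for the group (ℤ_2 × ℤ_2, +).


Elements: {(0,0), (0,1), (1,0), (1,1)}
Operation: componentwise addition mod (2, 2)
Entry (a, b) = ((a₁+b₁) mod 2, (a₂+b₂) mod 2)

Cayley table:
      | (0,0) | (0,1) | (1,0) | (1,1)
(0,0) | (0,0) | (0,1) | (1,0) | (1,1)
(0,1) | (0,1) | (0,0) | (1,1) | (1,0)
(1,0) | (1,0) | (1,1) | (0,0) | (0,1)
(1,1) | (1,1) | (1,0) | (0,1) | (0,0)


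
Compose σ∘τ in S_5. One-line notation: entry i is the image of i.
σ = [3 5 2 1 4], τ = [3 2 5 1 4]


σ∘τ: apply τ first, then σ
1 →τ 3 →σ 2
2 →τ 2 →σ 5
3 →τ 5 →σ 4
4 →τ 1 →σ 3
5 →τ 4 →σ 1

σ∘τ = [2 5 4 3 1]


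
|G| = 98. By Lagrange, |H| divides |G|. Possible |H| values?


Lagrange's theorem: |H| divides |G|
|G| = 98
Divisors of 98: 1, 2, 7, 14, 49, 98

Possible subgroup orders: {1, 2, 7, 14, 49, 98}


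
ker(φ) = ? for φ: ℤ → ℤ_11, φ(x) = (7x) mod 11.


Kernel = preimage of identity
ker(φ) = {x ∈ ℤ : 7x ≡ 0 (mod 11)}. gcd(7,11) = 1, so 7x ≡ 0 (mod 11) ⟺ x ≡ 0 (mod 11/1 = 11). Hence ker(φ) = 11ℤ

ker(φ) = 11ℤ


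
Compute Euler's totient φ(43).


Factor n: 43 = 43
φ(n) = n · ∏(1 - 1/p) over distinct primes p | n
φ(43) = 43 · (1 - 1/43) = 42

φ(43) = 42


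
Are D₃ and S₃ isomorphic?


Comparing D₃ and S₃:
Both are the unique non-abelian group of order 6

Yes, D₃ ≅ S₃


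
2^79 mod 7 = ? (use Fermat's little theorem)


Fermat's little theorem: if p is prime and gcd(a,p)=1, then a^(p-1) ≡ 1 (mod p)
p = 7 is prime, gcd(2,7) = 1
Reduce exponent: 79 mod 6 = 1
So 2^79 ≡ 2^1 (mod 7)
2^1 mod 7 = 2

2^79 ≡ 2 (mod 7)


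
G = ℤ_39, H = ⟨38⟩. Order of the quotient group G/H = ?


|⟨38⟩| = n / gcd(38, 39) = 39 / 1 = 39
H is normal (ℤ_39 is abelian).
|G/H| = |G| / |H| = 39 / 39 = 1

|G/H| = 1


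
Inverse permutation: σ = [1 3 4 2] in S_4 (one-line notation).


To find σ⁻¹, swap domain and range:
σ(1) = 1 → σ⁻¹(1) = 1
σ(2) = 3 → σ⁻¹(3) = 2
σ(3) = 4 → σ⁻¹(4) = 3
σ(4) = 2 → σ⁻¹(2) = 4

σ⁻¹ = [1 4 2 3]


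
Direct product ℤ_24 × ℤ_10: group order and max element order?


|ℤ_24 × ℤ_10| = 24 × 10 = 240
Max element order = lcm(24,10) = 120
Cyclic? No (gcd=2)

|ℤ_24×ℤ_10| = 240, max element order = 120


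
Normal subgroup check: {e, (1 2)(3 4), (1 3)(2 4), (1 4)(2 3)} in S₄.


H = {e, (1 2)(3 4), (1 3)(2 4), (1 4)(2 3)} in S₄
This is the Klein four-group V₄; it is normal in S₄ (it is a union of conjugacy classes)

Yes, normal subgroup


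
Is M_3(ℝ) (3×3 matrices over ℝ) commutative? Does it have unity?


Matrix multiplication is non-commutative for n ≥ 2; the identity matrix I is the unity; singular matrices give zero divisors, so not an integral domain
Commutative: No
Integral domain: No
Has unity: Yes

M_3(ℝ) (3×3 matrices over ℝ): Commutative=No, Unity=Yes


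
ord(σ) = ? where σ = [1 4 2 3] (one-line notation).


Cycle decomposition: (2 4 3)
Cycle lengths: 3
Order = lcm(3) = 3

ord(σ) = 3


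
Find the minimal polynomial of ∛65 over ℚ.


∛65 satisfies x³ - 65 = 0, irreducible over ℚ (no rational root; 65 is not a perfect cube)

Minimal polynomial: x³ - 65


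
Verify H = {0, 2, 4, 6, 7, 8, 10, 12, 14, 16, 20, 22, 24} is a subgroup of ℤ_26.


Subgroup test for H = {0, 2, 4, 6, 7, 8, 10, 12, 14, 16, 20, 22, 24} in (ℤ_26, +):
(1) 0 ∈ H? Yes
(2) Closure: for all a,b ∈ H, (a+b) mod 26 ∈ H? No  [counterexample: 2 + 7 = 9 ∉ H]
(3) Inverses: for all a ∈ H, -a mod 26 ∈ H? No

No, H is not a subgroup of ℤ_26


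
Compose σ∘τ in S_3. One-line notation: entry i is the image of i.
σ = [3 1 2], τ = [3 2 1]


σ∘τ: apply τ first, then σ
1 →τ 3 →σ 2
2 →τ 2 →σ 1
3 →τ 1 →σ 3

σ∘τ = [2 1 3]


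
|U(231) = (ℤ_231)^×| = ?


U(n) is the group of units mod n; |U(n)| = φ(n)
|U(231)| = φ(231) = 120

|U(231) = (ℤ_231)^×| = 120


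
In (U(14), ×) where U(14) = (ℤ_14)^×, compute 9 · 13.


Operation: multiplication mod 14
9 · 13 = (a × b) mod 14 with a = 9, b = 13

9 · 13 = 5


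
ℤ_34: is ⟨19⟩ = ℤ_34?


g generates ℤ_n iff gcd(g, n) = 1
gcd(19, 34) = 1
Since gcd = 1, 19 is a generator.

Yes, 19 generates ℤ_34


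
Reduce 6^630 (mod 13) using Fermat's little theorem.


Fermat's little theorem: if p is prime and gcd(a,p)=1, then a^(p-1) ≡ 1 (mod p)
p = 13 is prime, gcd(6,13) = 1
Reduce exponent: 630 mod 12 = 6
So 6^630 ≡ 6^6 (mod 13)
6^6 mod 13 = 12

6^630 ≡ 12 (mod 13)


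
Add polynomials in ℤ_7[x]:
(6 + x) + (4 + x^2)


Add coefficients mod 7:
x^0: 6 + 4 = 3 (mod 7)
x^1: 1 + 0 = 1 (mod 7)
x^2: 0 + 1 = 1 (mod 7)
Result: 3 + x + x^2

f + g = 3 + x + x^2


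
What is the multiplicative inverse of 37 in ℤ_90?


Use the extended Euclidean algorithm to write 1 = 37·s + 90·t; then s mod 90 is the inverse.
Euclidean algorithm:
  37 = 0·90 + 37
  90 = 2·37 + 16
  37 = 2·16 + 5
  16 = 3·5 + 1
  5 = 5·1 + 0
gcd(37,90) = 1
Back-substitution gives: 37·(-17) + 90·(7) = 1
So 37⁻¹ ≡ -17 ≡ 73 (mod 90)
Check: 37 × 73 = 2701 ≡ 1 (mod 90) ✓

37⁻¹ ≡ 73 (mod 90)


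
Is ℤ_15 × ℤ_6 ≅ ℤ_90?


Comparing ℤ_15 × ℤ_6 and ℤ_90:
gcd(15,6) = 3 ≠ 1. Max element order in ℤ_15×ℤ_6 is lcm(15,6) = 30 < 90, so it has no element of order 90

No, ℤ_15 × ℤ_6 ≇ ℤ_90


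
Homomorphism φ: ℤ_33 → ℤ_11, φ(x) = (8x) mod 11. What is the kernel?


Kernel = preimage of identity
ker(φ) = {x ∈ ℤ_33 : 8x ≡ 0 (mod 11)}. Since 11 | 33, φ is well-defined. The kernel is the cyclic subgroup ⟨11⟩ of ℤ_33 (order 3), i.e. {0, 11, 22}

ker(φ) = {0, 11, 22}


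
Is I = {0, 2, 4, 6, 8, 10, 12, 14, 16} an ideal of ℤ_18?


Check ideal conditions for I = {0, 2, 4, 6, 8, 10, 12, 14, 16} in ℤ_18:
(1) I is an additive subgroup? Yes
(2) For r ∈ ℤ_18 and a ∈ I: r·a ∈ I? Yes

Yes, I is an ideal of ℤ_18


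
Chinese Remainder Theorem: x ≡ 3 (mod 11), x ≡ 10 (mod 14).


m₁ = 11, m₂ = 14, gcd = 1, so CRT applies. M = m₁·m₂ = 154
Let M₁ = M/m₁ = 14, M₂ = M/m₂ = 11
Find y₁ ≡ M₁⁻¹ (mod m₁): 14⁻¹ ≡ 4 (mod 11)
Find y₂ ≡ M₂⁻¹ (mod m₂): 11⁻¹ ≡ 9 (mod 14)
x = a₁·M₁·y₁ + a₂·M₂·y₂ = 3·14·4 + 10·11·9 = 1158
Reduce mod 154: x ≡ 80
Check: 80 mod 11 = 3 ✓, 80 mod 14 = 10 ✓

x ≡ 80 (mod 154)


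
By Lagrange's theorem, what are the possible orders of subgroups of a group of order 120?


Lagrange's theorem: |H| divides |G|
|G| = 120
Divisors of 120: 1, 2, 3, 4, 5, 6, 8, 10, 12, 15, 20, 24, 30, 40, 60, 120

Possible subgroup orders: {1, 2, 3, 4, 5, 6, 8, 10, 12, 15, 20, 24, 30, 40, 60, 120}


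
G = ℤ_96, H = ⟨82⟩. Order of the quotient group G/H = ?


|⟨82⟩| = n / gcd(82, 96) = 96 / 2 = 48
H is normal (ℤ_96 is abelian).
|G/H| = |G| / |H| = 96 / 48 = 2

|G/H| = 2


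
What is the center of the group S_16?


Z(G) = {g ∈ G | gx = xg for all x ∈ G}
S_n is non-abelian for n ≥ 3; Z(S_16) is trivial

Z(S_16) = {e}


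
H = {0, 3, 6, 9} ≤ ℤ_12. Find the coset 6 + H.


6 + H = {6 + h (mod 12) : h ∈ H}
6+0=6, 6+3=9, 6+6=0, 6+9=3
6 + H = {0, 3, 6, 9} = 0 + H

6 + H = {0, 3, 6, 9}


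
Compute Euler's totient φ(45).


Factor n: 45 = 3^2 × 5
φ(n) = n · ∏(1 - 1/p) over distinct primes p | n
φ(45) = 45 · (1 - 1/3) · (1 - 1/5) = 24

φ(45) = 24


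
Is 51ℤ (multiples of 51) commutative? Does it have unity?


51ℤ is a commutative ring under +,× but has no multiplicative identity (1 ∉ 51ℤ); it has no zero divisors, but without unity it is not an integral domain
Commutative: Yes
Integral domain: No
Has unity: No

51ℤ (multiples of 51): Commutative=Yes, Unity=No


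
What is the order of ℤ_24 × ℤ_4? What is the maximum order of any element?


|ℤ_24 × ℤ_4| = 24 × 4 = 96
Max element order = lcm(24,4) = 24
Cyclic? No (gcd=4)

|ℤ_24×ℤ_4| = 96, max element order = 24


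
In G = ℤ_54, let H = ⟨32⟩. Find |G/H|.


|⟨32⟩| = n / gcd(32, 54) = 54 / 2 = 27
H is normal (ℤ_54 is abelian).
|G/H| = |G| / |H| = 54 / 27 = 2

|G/H| = 2


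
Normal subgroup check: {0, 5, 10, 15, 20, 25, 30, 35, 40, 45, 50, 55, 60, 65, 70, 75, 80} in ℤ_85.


H = {0, 5, 10, 15, 20, 25, 30, 35, 40, 45, 50, 55, 60, 65, 70, 75, 80} in ℤ_85
ℤ_85 is abelian; every subgroup of an abelian group is normal

Yes, normal subgroup


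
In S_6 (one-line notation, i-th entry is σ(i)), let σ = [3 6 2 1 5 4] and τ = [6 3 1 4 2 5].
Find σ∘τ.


σ∘τ: apply τ first, then σ
1 →τ 6 →σ 4
2 →τ 3 →σ 2
3 →τ 1 →σ 3
4 →τ 4 →σ 1
5 →τ 2 →σ 6
6 →τ 5 →σ 5

σ∘τ = [4 2 3 1 6 5]


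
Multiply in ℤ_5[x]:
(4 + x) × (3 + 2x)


Expand and collect like terms; reduce coefficients mod 5:
x^0: 4·3 = 12 ≡ 2 (mod 5)
x^1: 4·2 + 1·3 = 11 ≡ 1 (mod 5)
x^2: 1·2 = 2 ≡ 2 (mod 5)
Result: 2 + x + 2x^2

f · g = 2 + x + 2x^2


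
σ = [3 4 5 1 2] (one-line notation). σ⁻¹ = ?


To find σ⁻¹, swap domain and range:
σ(1) = 3 → σ⁻¹(3) = 1
σ(2) = 4 → σ⁻¹(4) = 2
σ(3) = 5 → σ⁻¹(5) = 3
σ(4) = 1 → σ⁻¹(1) = 4
σ(5) = 2 → σ⁻¹(2) = 5

σ⁻¹ = [4 5 1 2 3]


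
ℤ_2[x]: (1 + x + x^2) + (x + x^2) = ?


Add coefficients mod 2:
x^0: 1 + 0 = 1 (mod 2)
x^1: 1 + 1 = 0 (mod 2)
x^2: 1 + 1 = 0 (mod 2)
Result: 1

f + g = 1


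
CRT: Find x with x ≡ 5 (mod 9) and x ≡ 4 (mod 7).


m₁ = 9, m₂ = 7, gcd = 1, so CRT applies. M = m₁·m₂ = 63
Let M₁ = M/m₁ = 7, M₂ = M/m₂ = 9
Find y₁ ≡ M₁⁻¹ (mod m₁): 7⁻¹ ≡ 4 (mod 9)
Find y₂ ≡ M₂⁻¹ (mod m₂): 9⁻¹ ≡ 4 (mod 7)
x = a₁·M₁·y₁ + a₂·M₂·y₂ = 5·7·4 + 4·9·4 = 284
Reduce mod 63: x ≡ 32
Check: 32 mod 9 = 5 ✓, 32 mod 7 = 4 ✓

x ≡ 32 (mod 63)


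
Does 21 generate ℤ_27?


g generates ℤ_n iff gcd(g, n) = 1
gcd(21, 27) = 3
Since gcd = 3 ≠ 1, ⟨21⟩ has order 9 < 27, so 21 is not a generator.

No, 21 does not generate ℤ_27


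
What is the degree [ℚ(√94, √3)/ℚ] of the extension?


[ℚ(√94,√3):ℚ] = [ℚ(√94,√3):ℚ(√94)]·[ℚ(√94):ℚ] = 2·2 = 4

[ℚ(√94, √3)/ℚ] = 4


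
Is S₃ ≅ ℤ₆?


Comparing S₃ and ℤ₆:
S₃ is non-abelian, ℤ₆ is abelian

No, S₃ ≇ ℤ₆


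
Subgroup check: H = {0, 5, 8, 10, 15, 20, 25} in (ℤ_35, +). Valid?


Subgroup test for H = {0, 5, 8, 10, 15, 20, 25} in (ℤ_35, +):
(1) 0 ∈ H? Yes
(2) Closure: for all a,b ∈ H, (a+b) mod 35 ∈ H? No  [counterexample: 5 + 8 = 13 ∉ H]
(3) Inverses: for all a ∈ H, -a mod 35 ∈ H? No

No, H is not a subgroup of ℤ_35


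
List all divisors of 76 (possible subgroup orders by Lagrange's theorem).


Lagrange's theorem: |H| divides |G|
|G| = 76
Divisors of 76: 1, 2, 4, 19, 38, 76

Possible subgroup orders: {1, 2, 4, 19, 38, 76}


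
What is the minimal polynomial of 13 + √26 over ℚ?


Let α = 13 + √26. Then α - 13 = √26, so (α - 13)² = 26, giving α² - 26α + 143 = 0. Degree 2 and α ∉ ℚ, so this is the minimal polynomial.

Minimal polynomial: x² - 26x + 143


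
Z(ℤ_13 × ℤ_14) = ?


Z(G) = {g ∈ G | gx = xg for all x ∈ G}
Direct product of abelian groups is abelian, so Z(G) = G

Z(ℤ_13 × ℤ_14) = ℤ_13 × ℤ_14


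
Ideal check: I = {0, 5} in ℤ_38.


Check ideal conditions for I = {0, 5} in ℤ_38:
(1) I is an additive subgroup? No
(2) For r ∈ ℤ_38 and a ∈ I: r·a ∈ I? No  [counterexample: r=2, a=5, r·a mod 38 = 10 ∉ I]

No, I is not an ideal of ℤ_38


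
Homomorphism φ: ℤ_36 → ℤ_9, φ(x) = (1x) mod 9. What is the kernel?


Kernel = preimage of identity
ker(φ) = {x ∈ ℤ_36 : 1x ≡ 0 (mod 9)}. Since 9 | 36, φ is well-defined. The kernel is the cyclic subgroup ⟨9⟩ of ℤ_36 (order 4), i.e. {0, 9, 18, 27}

ker(φ) = {0, 9, 18, 27}


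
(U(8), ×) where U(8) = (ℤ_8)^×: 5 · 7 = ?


Operation: multiplication mod 8
5 · 7 = (a × b) mod 8 with a = 5, b = 7

5 · 7 = 3


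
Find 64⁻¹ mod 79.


Use the extended Euclidean algorithm to write 1 = 64·s + 79·t; then s mod 79 is the inverse.
Euclidean algorithm:
  64 = 0·79 + 64
  79 = 1·64 + 15
  64 = 4·15 + 4
  15 = 3·4 + 3
  4 = 1·3 + 1
  3 = 3·1 + 0
gcd(64,79) = 1
Back-substitution gives: 64·(21) + 79·(-17) = 1
So 64⁻¹ ≡ 21 ≡ 21 (mod 79)
Check: 64 × 21 = 1344 ≡ 1 (mod 79) ✓

64⁻¹ ≡ 21 (mod 79)


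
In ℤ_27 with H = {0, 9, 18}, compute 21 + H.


21 + H = {21 + h (mod 27) : h ∈ H}
21+0=21, 21+9=3, 21+18=12
21 + H = {3, 12, 21} = 3 + H

21 + H = {3, 12, 21}


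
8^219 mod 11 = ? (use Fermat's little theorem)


Fermat's little theorem: if p is prime and gcd(a,p)=1, then a^(p-1) ≡ 1 (mod p)
p = 11 is prime, gcd(8,11) = 1
Reduce exponent: 219 mod 10 = 9
So 8^219 ≡ 8^9 (mod 11)
8^9 mod 11 = 7

8^219 ≡ 7 (mod 11)


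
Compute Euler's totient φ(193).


Factor n: 193 = 193
φ(n) = n · ∏(1 - 1/p) over distinct primes p | n
φ(193) = 193 · (1 - 1/193) = 192

φ(193) = 192


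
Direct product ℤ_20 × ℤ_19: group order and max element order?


|ℤ_20 × ℤ_19| = 20 × 19 = 380
Max element order = lcm(20,19) = 380
Cyclic? Yes (gcd=1)

|ℤ_20×ℤ_19| = 380, max element order = 380


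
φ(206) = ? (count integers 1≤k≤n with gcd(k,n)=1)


Factor n: 206 = 2 × 103
φ(n) = n · ∏(1 - 1/p) over distinct primes p | n
φ(206) = 206 · (1 - 1/2) · (1 - 1/103) = 102

φ(206) = 102


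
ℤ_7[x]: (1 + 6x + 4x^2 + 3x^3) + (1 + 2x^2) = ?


Add coefficients mod 7:
x^0: 1 + 1 = 2 (mod 7)
x^1: 6 + 0 = 6 (mod 7)
x^2: 4 + 2 = 6 (mod 7)
x^3: 3 + 0 = 3 (mod 7)
Result: 2 + 6x + 6x^2 + 3x^3

f + g = 2 + 6x + 6x^2 + 3x^3


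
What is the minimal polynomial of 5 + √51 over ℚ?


Let α = 5 + √51. Then α - 5 = √51, so (α - 5)² = 51, giving α² - 10α - 26 = 0. Degree 2 and α ∉ ℚ, so this is the minimal polynomial.

Minimal polynomial: x² - 10x - 26


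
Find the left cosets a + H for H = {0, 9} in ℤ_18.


H = {0, 9}, |H| = 2
Number of cosets = |G|/|H| = 18/2 = 9
0 + H = {0, 9}
1 + H = {1, 10}
2 + H = {2, 11}
3 + H = {3, 12}
4 + H = {4, 13}
5 + H = {5, 14}
6 + H = {6, 15}
7 + H = {7, 16}
8 + H = {8, 17}

Cosets: 0+H={0,9}; 1+H={1,10}; 2+H={2,11}; 3+H={3,12}; 4+H={4,13}; 5+H={5,14}; 6+H={6,15}; 7+H={7,16}; 8+H={8,17}


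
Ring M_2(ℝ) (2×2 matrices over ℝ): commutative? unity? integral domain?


Matrix multiplication is non-commutative for n ≥ 2; the identity matrix I is the unity; singular matrices give zero divisors, so not an integral domain
Commutative: No
Integral domain: No
Has unity: Yes

M_2(ℝ) (2×2 matrices over ℝ): Commutative=No, Unity=Yes


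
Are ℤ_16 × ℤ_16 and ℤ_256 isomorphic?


Comparing ℤ_16 × ℤ_16 and ℤ_256:
gcd(16,16) = 16 ≠ 1. Max element order in ℤ_16×ℤ_16 is lcm(16,16) = 16 < 256, so it has no element of order 256

No, ℤ_16 × ℤ_16 ≇ ℤ_256


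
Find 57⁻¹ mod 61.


Use the extended Euclidean algorithm to write 1 = 57·s + 61·t; then s mod 61 is the inverse.
Euclidean algorithm:
  57 = 0·61 + 57
  61 = 1·57 + 4
  57 = 14·4 + 1
  4 = 4·1 + 0
gcd(57,61) = 1
Back-substitution gives: 57·(15) + 61·(-14) = 1
So 57⁻¹ ≡ 15 ≡ 15 (mod 61)
Check: 57 × 15 = 855 ≡ 1 (mod 61) ✓

57⁻¹ ≡ 15 (mod 61)


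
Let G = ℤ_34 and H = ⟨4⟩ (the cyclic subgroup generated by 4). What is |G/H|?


|⟨4⟩| = n / gcd(4, 34) = 34 / 2 = 17
H is normal (ℤ_34 is abelian).
|G/H| = |G| / |H| = 34 / 17 = 2

|G/H| = 2


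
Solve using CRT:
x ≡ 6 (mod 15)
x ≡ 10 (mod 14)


m₁ = 15, m₂ = 14, gcd = 1, so CRT applies. M = m₁·m₂ = 210
Let M₁ = M/m₁ = 14, M₂ = M/m₂ = 15
Find y₁ ≡ M₁⁻¹ (mod m₁): 14⁻¹ ≡ 14 (mod 15)
Find y₂ ≡ M₂⁻¹ (mod m₂): 15⁻¹ ≡ 1 (mod 14)
x = a₁·M₁·y₁ + a₂·M₂·y₂ = 6·14·14 + 10·15·1 = 1326
Reduce mod 210: x ≡ 66
Check: 66 mod 15 = 6 ✓, 66 mod 14 = 10 ✓

x ≡ 66 (mod 210)


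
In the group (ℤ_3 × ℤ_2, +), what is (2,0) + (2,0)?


Operation: componentwise addition mod (3, 2)
(2,0) + (2,0) = ((a₁+b₁) mod 3, (a₂+b₂) mod 2) with a = (2,0), b = (2,0)

(2,0) + (2,0) = (1,0)


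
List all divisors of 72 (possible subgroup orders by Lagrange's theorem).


Lagrange's theorem: |H| divides |G|
|G| = 72
Divisors of 72: 1, 2, 3, 4, 6, 8, 9, 12, 18, 24, 36, 72

Possible subgroup orders: {1, 2, 3, 4, 6, 8, 9, 12, 18, 24, 36, 72}


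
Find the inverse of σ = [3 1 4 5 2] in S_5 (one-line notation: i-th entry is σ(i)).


To find σ⁻¹, swap domain and range:
σ(1) = 3 → σ⁻¹(3) = 1
σ(2) = 1 → σ⁻¹(1) = 2
σ(3) = 4 → σ⁻¹(4) = 3
σ(4) = 5 → σ⁻¹(5) = 4
σ(5) = 2 → σ⁻¹(2) = 5

σ⁻¹ = [2 5 1 3 4]


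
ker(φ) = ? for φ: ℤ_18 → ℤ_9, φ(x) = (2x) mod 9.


Kernel = preimage of identity
ker(φ) = {x ∈ ℤ_18 : 2x ≡ 0 (mod 9)}. Since 9 | 18, φ is well-defined. The kernel is the cyclic subgroup ⟨9⟩ of ℤ_18 (order 2), i.e. {0, 9}

ker(φ) = {0, 9}


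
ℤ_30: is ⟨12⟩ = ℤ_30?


g generates ℤ_n iff gcd(g, n) = 1
gcd(12, 30) = 6
Since gcd = 6 ≠ 1, ⟨12⟩ has order 5 < 30, so 12 is not a generator.

No, 12 does not generate ℤ_30


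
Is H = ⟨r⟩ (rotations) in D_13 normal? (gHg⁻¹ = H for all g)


H = ⟨r⟩ (rotations) in D_13
The rotation subgroup ⟨r⟩ has index 2 in D_13, so it is normal

Yes, normal subgroup


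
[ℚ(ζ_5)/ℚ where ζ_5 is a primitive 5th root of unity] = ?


[ℚ(ζ_n):ℚ] = deg Φ_n(x) = φ(n). Here φ(5) = 4

[ℚ(ζ_5)/ℚ where ζ_5 is a primitive 5th root of unity] = 4


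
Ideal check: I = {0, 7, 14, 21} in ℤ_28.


Check ideal conditions for I = {0, 7, 14, 21} in ℤ_28:
(1) I is an additive subgroup? Yes
(2) For r ∈ ℤ_28 and a ∈ I: r·a ∈ I? Yes

Yes, I is an ideal of ℤ_28


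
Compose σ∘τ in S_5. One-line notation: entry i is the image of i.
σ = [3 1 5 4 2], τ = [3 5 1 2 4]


σ∘τ: apply τ first, then σ
1 →τ 3 →σ 5
2 →τ 5 →σ 2
3 →τ 1 →σ 3
4 →τ 2 →σ 1
5 →τ 4 →σ 4

σ∘τ = [5 2 3 1 4]


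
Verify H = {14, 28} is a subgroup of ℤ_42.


Subgroup test for H = {14, 28} in (ℤ_42, +):
(1) 0 ∈ H? No
(2) Closure: for all a,b ∈ H, (a+b) mod 42 ∈ H? No  [counterexample: 14 + 28 = 0 ∉ H]
(3) Inverses: for all a ∈ H, -a mod 42 ∈ H? Yes

No, H is not a subgroup of ℤ_42


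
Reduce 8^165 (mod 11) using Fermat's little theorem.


Fermat's little theorem: if p is prime and gcd(a,p)=1, then a^(p-1) ≡ 1 (mod p)
p = 11 is prime, gcd(8,11) = 1
Reduce exponent: 165 mod 10 = 5
So 8^165 ≡ 8^5 (mod 11)
8^5 mod 11 = 10

8^165 ≡ 10 (mod 11)


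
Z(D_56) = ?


Z(G) = {g ∈ G | gx = xg for all x ∈ G}
For even n, Z(D_n) = {e, r^(n/2)}: the 180° rotation r^28 commutes with every reflection and rotation

Z(D_56) = {e, r^28}


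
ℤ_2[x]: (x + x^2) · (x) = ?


Expand and collect like terms; reduce coefficients mod 2:
x^0: 0·0 = 0 ≡ 0 (mod 2)
x^1: 0·1 + 1·0 = 0 ≡ 0 (mod 2)
x^2: 1·1 + 1·0 = 1 ≡ 1 (mod 2)
x^3: 1·1 = 1 ≡ 1 (mod 2)
Result: x^2 + x^3

f · g = x^2 + x^3


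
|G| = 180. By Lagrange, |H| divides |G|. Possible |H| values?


Lagrange's theorem: |H| divides |G|
|G| = 180
Divisors of 180: 1, 2, 3, 4, 5, 6, 9, 10, 12, 15, 18, 20, 30, 36, 45, 60, 90, 180

Possible subgroup orders: {1, 2, 3, 4, 5, 6, 9, 10, 12, 15, 18, 20, 30, 36, 45, 60, 90, 180}


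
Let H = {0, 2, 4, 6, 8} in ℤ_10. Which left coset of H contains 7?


7 + H = {7 + h (mod 10) : h ∈ H}
7+0=7, 7+2=9, 7+4=1, 7+6=3, 7+8=5
7 + H = {1, 3, 5, 7, 9} = 1 + H

7 + H = {1, 3, 5, 7, 9}


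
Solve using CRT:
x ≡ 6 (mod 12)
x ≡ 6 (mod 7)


m₁ = 12, m₂ = 7, gcd = 1, so CRT applies. M = m₁·m₂ = 84
Let M₁ = M/m₁ = 7, M₂ = M/m₂ = 12
Find y₁ ≡ M₁⁻¹ (mod m₁): 7⁻¹ ≡ 7 (mod 12)
Find y₂ ≡ M₂⁻¹ (mod m₂): 12⁻¹ ≡ 3 (mod 7)
x = a₁·M₁·y₁ + a₂·M₂·y₂ = 6·7·7 + 6·12·3 = 510
Reduce mod 84: x ≡ 6
Check: 6 mod 12 = 6 ✓, 6 mod 7 = 6 ✓

x ≡ 6 (mod 84)


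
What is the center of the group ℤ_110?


Z(G) = {g ∈ G | gx = xg for all x ∈ G}
ℤ_110 is abelian, so Z(G) = G

Z(ℤ_110) = ℤ_110


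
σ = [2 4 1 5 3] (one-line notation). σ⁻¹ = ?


To find σ⁻¹, swap domain and range:
σ(1) = 2 → σ⁻¹(2) = 1
σ(2) = 4 → σ⁻¹(4) = 2
σ(3) = 1 → σ⁻¹(1) = 3
σ(4) = 5 → σ⁻¹(5) = 4
σ(5) = 3 → σ⁻¹(3) = 5

σ⁻¹ = [3 1 5 2 4]


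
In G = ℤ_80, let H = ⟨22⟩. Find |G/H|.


|⟨22⟩| = n / gcd(22, 80) = 80 / 2 = 40
H is normal (ℤ_80 is abelian).
|G/H| = |G| / |H| = 80 / 40 = 2

|G/H| = 2


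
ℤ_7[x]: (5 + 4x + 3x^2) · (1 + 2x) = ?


Expand and collect like terms; reduce coefficients mod 7:
x^0: 5·1 = 5 ≡ 5 (mod 7)
x^1: 5·2 + 4·1 = 14 ≡ 0 (mod 7)
x^2: 4·2 + 3·1 = 11 ≡ 4 (mod 7)
x^3: 3·2 = 6 ≡ 6 (mod 7)
Result: 5 + 4x^2 + 6x^3

f · g = 5 + 4x^2 + 6x^3


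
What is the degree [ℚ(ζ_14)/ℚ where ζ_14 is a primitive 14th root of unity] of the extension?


[ℚ(ζ_n):ℚ] = deg Φ_n(x) = φ(n). Here φ(14) = 6

[ℚ(ζ_14)/ℚ where ζ_14 is a primitive 14th root of unity] = 6


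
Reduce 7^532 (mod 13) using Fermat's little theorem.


Fermat's little theorem: if p is prime and gcd(a,p)=1, then a^(p-1) ≡ 1 (mod p)
p = 13 is prime, gcd(7,13) = 1
Reduce exponent: 532 mod 12 = 4
So 7^532 ≡ 7^4 (mod 13)
7^4 mod 13 = 9

7^532 ≡ 9 (mod 13)


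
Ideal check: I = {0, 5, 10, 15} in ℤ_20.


Check ideal conditions for I = {0, 5, 10, 15} in ℤ_20:
(1) I is an additive subgroup? Yes
(2) For r ∈ ℤ_20 and a ∈ I: r·a ∈ I? Yes

Yes, I is an ideal of ℤ_20


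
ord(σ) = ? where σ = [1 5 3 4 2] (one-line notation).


Cycle decomposition: (2 5)
Cycle lengths: 2
Order = lcm(2) = 2

ord(σ) = 2


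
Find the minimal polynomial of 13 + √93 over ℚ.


Let α = 13 + √93. Then α - 13 = √93, so (α - 13)² = 93, giving α² - 26α + 76 = 0. Degree 2 and α ∉ ℚ, so this is the minimal polynomial.

Minimal polynomial: x² - 26x + 76


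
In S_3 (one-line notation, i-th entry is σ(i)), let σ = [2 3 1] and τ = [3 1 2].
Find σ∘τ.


σ∘τ: apply τ first, then σ
1 →τ 3 →σ 1
2 →τ 1 →σ 2
3 →τ 2 →σ 3

σ∘τ = [1 2 3]


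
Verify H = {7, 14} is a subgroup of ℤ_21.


Subgroup test for H = {7, 14} in (ℤ_21, +):
(1) 0 ∈ H? No
(2) Closure: for all a,b ∈ H, (a+b) mod 21 ∈ H? No  [counterexample: 7 + 14 = 0 ∉ H]
(3) Inverses: for all a ∈ H, -a mod 21 ∈ H? Yes

No, H is not a subgroup of ℤ_21


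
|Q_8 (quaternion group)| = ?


Q_8 = {±1, ±i, ±j, ±k}
|Q_8| = 8

|Q_8 (quaternion group)| = 8


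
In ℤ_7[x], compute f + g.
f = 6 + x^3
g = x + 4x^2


Add coefficients mod 7:
x^0: 6 + 0 = 6 (mod 7)
x^1: 0 + 1 = 1 (mod 7)
x^2: 0 + 4 = 4 (mod 7)
x^3: 1 + 0 = 1 (mod 7)
Result: 6 + x + 4x^2 + x^3

f + g = 6 + x + 4x^2 + x^3
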